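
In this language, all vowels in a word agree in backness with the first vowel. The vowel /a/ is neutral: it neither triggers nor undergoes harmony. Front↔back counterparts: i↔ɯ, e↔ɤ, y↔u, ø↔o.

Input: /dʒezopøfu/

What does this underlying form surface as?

/o/ harmonizes with /e/ ([-back]) → [ø]
/u/ harmonizes with /e/ ([-back]) → [y]

[dʒezøpøfy]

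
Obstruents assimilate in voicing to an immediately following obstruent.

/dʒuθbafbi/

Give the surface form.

/θ/ before /b/ (voiced) → [ð]
/f/ before /b/ (voiced) → [v]

[dʒuðbavbi]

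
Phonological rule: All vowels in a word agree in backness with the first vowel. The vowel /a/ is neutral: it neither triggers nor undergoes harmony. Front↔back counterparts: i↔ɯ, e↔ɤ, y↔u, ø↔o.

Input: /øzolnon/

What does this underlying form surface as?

[øzølnøn]

/o/ harmonizes with /ø/ ([-back]) → [ø]
/o/ harmonizes with /ø/ ([-back]) → [ø]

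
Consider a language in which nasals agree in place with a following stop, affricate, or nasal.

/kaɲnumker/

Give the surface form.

[kannuŋker]

/ɲ/ before /n/ (alveolar) → [n]
/m/ before /k/ (velar) → [ŋ]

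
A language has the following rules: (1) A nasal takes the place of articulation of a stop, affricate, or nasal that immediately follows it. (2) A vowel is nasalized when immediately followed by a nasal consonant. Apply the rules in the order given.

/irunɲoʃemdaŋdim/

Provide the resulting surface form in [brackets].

[irũɲɲoʃẽndãndĩm]

Rule 1: /n/ before /ɲ/ (palatal) → [ɲ]
Rule 1: /m/ before /d/ (alveolar) → [n]
Rule 1: /ŋ/ before /d/ (alveolar) → [n]
After rule 1: iruɲɲoʃendandim
Rule 2: /u/ before nasal /ɲ/ → [ũ]
Rule 2: /e/ before nasal /n/ → [ẽ]
Rule 2: /a/ before nasal /n/ → [ã]
Rule 2: /i/ before nasal /m/ → [ĩ]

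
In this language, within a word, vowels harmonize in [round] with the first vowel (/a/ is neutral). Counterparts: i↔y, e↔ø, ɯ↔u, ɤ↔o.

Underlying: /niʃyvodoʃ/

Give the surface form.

/y/ harmonizes with /i/ ([-round]) → [i]
/o/ harmonizes with /i/ ([-round]) → [ɤ]
/o/ harmonizes with /i/ ([-round]) → [ɤ]

[niʃivɤdɤʃ]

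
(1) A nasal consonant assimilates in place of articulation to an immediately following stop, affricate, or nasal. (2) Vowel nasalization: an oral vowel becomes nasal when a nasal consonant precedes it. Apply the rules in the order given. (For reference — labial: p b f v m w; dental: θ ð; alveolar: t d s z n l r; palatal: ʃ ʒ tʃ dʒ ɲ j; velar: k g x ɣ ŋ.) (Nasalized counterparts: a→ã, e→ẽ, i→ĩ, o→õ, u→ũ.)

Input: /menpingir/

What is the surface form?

[mẽmpiŋgir]

Rule 1: /n/ before /p/ (labial) → [m]
Rule 1: /n/ before /g/ (velar) → [ŋ]
After rule 1: mempiŋgir
Rule 2: /e/ after nasal /m/ → [ẽ]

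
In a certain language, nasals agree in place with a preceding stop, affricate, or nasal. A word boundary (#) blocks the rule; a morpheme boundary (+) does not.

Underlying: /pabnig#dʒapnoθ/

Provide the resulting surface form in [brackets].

[pabmig#dʒapmoθ]

/n/ after /b/ (labial) → [m]
/n/ after /p/ (labial) → [m]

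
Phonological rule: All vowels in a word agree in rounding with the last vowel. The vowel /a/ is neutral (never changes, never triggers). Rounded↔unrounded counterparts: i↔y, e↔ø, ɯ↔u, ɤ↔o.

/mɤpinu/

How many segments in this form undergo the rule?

/ɤ/ harmonizes with /u/ ([+round]) → [o]
/i/ harmonizes with /u/ ([+round]) → [y]
2 segments change.

2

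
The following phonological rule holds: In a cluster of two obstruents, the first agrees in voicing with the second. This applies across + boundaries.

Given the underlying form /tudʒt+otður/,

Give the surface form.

[tutʃt+odður]

/dʒ/ before /t/ (voiceless) → [tʃ]
/t/ before /ð/ (voiced) → [d]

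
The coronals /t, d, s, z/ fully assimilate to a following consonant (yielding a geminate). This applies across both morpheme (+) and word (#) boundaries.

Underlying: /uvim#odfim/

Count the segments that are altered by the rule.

1

/d/ before /f/ → [f] (total assimilation)
1 segment changes.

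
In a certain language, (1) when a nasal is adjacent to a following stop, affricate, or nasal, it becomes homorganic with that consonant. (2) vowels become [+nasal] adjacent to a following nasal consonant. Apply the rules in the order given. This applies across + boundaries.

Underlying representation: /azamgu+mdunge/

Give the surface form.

Rule 1: /m/ before /g/ (velar) → [ŋ]
Rule 1: /m/ before /d/ (alveolar) → [n]
Rule 1: /n/ before /g/ (velar) → [ŋ]
After rule 1: azaŋgu+nduŋge
Rule 2: /a/ before nasal /ŋ/ → [ã]
Rule 2: /u/ before nasal /n/ → [ũ]
Rule 2: /u/ before nasal /ŋ/ → [ũ]

[azãŋgũ+ndũŋge]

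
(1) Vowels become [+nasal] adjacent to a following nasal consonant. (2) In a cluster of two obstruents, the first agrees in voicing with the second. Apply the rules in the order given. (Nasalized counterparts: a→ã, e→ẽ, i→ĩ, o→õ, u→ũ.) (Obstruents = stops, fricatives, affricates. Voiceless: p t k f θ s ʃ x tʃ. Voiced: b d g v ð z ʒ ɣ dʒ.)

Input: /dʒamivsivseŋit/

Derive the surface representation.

[dʒãmifsifsẽŋit]

Rule 1: /a/ before nasal /m/ → [ã]
Rule 1: /e/ before nasal /ŋ/ → [ẽ]
After rule 1: dʒãmivsivsẽŋit
Rule 2: /v/ before /s/ (voiceless) → [f]
Rule 2: /v/ before /s/ (voiceless) → [f]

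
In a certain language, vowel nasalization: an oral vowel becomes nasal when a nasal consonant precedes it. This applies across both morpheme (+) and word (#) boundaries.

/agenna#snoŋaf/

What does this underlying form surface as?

[agennã#snõŋãf]

/a/ after nasal /n/ → [ã]
/o/ after nasal /n/ → [õ]
/a/ after nasal /ŋ/ → [ã]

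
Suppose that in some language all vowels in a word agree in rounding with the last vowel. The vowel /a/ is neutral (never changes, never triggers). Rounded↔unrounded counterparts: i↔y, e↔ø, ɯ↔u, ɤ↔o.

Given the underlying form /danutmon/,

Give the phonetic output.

[danutmon]

no segment meets the rule's conditions; no change.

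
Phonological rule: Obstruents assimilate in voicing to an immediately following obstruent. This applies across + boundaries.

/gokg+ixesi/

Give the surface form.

/k/ before /g/ (voiced) → [g]

[gogg+ixesi]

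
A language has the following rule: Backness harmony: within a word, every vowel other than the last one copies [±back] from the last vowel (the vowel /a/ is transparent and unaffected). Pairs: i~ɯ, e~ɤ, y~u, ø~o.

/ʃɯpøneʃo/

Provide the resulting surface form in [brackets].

/ø/ harmonizes with /o/ ([+back]) → [o]
/e/ harmonizes with /o/ ([+back]) → [ɤ]

[ʃɯponɤʃo]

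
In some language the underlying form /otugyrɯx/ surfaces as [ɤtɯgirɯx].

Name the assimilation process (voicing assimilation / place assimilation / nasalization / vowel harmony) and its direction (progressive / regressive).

/o/→[ɤ] /u/→[ɯ] /y/→[i].
Vowels agree with the last vowel, so the harmony is regressive.

vowel harmony, regressive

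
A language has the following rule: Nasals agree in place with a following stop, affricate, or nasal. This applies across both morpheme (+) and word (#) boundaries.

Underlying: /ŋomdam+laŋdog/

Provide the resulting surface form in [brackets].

[ŋondam+landog]

/m/ before /d/ (alveolar) → [n]
/ŋ/ before /d/ (alveolar) → [n]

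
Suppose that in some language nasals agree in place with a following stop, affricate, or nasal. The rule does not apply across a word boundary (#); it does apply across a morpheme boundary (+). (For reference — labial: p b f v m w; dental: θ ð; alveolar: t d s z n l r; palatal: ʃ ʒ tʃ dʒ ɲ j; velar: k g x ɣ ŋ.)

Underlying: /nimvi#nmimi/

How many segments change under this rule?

1

/n/ before /m/ (labial) → [m]
1 segment changes.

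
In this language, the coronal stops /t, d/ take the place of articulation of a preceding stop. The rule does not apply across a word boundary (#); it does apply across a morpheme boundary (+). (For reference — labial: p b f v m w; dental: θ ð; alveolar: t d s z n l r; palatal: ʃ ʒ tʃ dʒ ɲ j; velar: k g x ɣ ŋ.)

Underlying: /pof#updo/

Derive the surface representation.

[pof#upbo]

/d/ after /p/ (labial) → [b]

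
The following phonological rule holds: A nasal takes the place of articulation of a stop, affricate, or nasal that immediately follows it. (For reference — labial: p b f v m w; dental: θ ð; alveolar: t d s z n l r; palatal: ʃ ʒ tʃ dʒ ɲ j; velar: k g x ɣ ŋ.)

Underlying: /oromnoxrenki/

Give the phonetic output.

[oronnoxreŋki]

/m/ before /n/ (alveolar) → [n]
/n/ before /k/ (velar) → [ŋ]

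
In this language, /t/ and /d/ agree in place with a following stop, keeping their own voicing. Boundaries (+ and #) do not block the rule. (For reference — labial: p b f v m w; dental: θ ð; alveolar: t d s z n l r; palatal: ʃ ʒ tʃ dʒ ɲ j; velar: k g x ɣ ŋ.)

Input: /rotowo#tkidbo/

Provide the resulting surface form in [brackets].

[rotowo#kkibbo]

/t/ before /k/ (velar) → [k]
/d/ before /b/ (labial) → [b]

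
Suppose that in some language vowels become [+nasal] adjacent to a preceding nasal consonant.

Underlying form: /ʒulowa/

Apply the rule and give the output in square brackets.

[ʒulowa]

no segment meets the rule's conditions; no change.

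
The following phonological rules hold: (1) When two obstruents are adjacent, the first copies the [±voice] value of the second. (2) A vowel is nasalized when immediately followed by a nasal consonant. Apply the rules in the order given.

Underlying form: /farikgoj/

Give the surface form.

Rule 1: /k/ before /g/ (voiced) → [g]
After rule 1: fariggoj
Rule 2: no segment meets the rule's conditions; no change.

[fariggoj]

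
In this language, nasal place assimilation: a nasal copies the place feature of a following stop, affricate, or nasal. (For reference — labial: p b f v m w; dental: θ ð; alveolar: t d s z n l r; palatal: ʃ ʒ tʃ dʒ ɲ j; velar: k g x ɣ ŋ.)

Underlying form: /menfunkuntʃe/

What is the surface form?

/n/ before /k/ (velar) → [ŋ]
/n/ before /tʃ/ (palatal) → [ɲ]

[menfuŋkuɲtʃe]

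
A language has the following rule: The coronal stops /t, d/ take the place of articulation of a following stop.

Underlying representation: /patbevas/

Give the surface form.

[papbevas]

/t/ before /b/ (labial) → [p]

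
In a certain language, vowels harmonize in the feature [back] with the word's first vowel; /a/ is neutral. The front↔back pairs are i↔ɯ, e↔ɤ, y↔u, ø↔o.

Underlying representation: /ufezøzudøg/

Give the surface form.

[ufɤzozudog]

/e/ harmonizes with /u/ ([+back]) → [ɤ]
/ø/ harmonizes with /u/ ([+back]) → [o]
/ø/ harmonizes with /u/ ([+back]) → [o]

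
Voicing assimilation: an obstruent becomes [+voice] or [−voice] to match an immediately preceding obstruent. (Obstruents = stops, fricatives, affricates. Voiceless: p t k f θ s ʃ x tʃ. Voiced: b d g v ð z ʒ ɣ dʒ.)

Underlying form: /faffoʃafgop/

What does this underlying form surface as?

[faffoʃafkop]

/g/ after /f/ (voiceless) → [k]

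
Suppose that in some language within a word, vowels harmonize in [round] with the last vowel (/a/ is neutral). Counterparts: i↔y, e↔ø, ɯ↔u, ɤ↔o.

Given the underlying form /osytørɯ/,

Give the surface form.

/o/ harmonizes with /ɯ/ ([-round]) → [ɤ]
/y/ harmonizes with /ɯ/ ([-round]) → [i]
/ø/ harmonizes with /ɯ/ ([-round]) → [e]

[ɤsiterɯ]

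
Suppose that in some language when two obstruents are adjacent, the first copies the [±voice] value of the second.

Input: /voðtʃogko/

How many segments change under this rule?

/ð/ before /tʃ/ (voiceless) → [θ]
/g/ before /k/ (voiceless) → [k]
2 segments change.

2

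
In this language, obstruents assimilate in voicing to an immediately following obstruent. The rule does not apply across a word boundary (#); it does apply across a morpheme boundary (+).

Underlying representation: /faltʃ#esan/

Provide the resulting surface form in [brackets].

[faltʃ#esan]

no segment meets the rule's conditions; no change.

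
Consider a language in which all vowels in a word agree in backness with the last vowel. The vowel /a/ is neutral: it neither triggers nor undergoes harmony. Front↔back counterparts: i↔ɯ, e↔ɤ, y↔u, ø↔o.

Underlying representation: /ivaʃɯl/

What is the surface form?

/i/ harmonizes with /ɯ/ ([+back]) → [ɯ]

[ɯvaʃɯl]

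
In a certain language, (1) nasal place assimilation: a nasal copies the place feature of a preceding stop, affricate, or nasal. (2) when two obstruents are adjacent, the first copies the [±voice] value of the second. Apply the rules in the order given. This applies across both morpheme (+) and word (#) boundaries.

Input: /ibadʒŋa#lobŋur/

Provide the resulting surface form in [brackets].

[ibadʒɲa#lobmur]

Rule 1: /ŋ/ after /dʒ/ (palatal) → [ɲ]
Rule 1: /ŋ/ after /b/ (labial) → [m]
After rule 1: ibadʒɲa#lobmur
Rule 2: no segment meets the rule's conditions; no change.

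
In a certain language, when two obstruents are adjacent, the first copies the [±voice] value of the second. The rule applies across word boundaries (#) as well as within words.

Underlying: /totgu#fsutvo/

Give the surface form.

[todgu#fsudvo]

/t/ before /g/ (voiced) → [d]
/t/ before /v/ (voiced) → [d]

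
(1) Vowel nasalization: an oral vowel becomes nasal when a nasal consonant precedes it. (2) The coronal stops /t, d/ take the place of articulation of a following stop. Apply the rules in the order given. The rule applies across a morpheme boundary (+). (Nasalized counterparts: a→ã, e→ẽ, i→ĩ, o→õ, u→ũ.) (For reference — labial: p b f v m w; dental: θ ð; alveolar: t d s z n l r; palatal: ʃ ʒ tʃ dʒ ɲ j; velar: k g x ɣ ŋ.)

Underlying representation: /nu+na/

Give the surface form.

Rule 1: /u/ after nasal /n/ → [ũ]
Rule 1: /a/ after nasal /n/ → [ã]
After rule 1: nũ+nã
Rule 2: no segment meets the rule's conditions; no change.

[nũ+nã]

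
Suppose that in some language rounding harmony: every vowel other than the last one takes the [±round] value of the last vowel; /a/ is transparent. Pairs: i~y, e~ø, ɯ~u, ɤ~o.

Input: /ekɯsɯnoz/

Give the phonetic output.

[økusunoz]

/e/ harmonizes with /o/ ([+round]) → [ø]
/ɯ/ harmonizes with /o/ ([+round]) → [u]
/ɯ/ harmonizes with /o/ ([+round]) → [u]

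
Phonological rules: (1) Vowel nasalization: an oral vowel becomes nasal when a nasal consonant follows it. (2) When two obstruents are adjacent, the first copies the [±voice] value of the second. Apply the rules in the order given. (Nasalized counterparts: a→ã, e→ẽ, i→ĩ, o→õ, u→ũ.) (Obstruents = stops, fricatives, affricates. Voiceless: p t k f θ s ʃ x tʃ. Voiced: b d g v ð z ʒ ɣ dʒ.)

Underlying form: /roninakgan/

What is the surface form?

Rule 1: /o/ before nasal /n/ → [õ]
Rule 1: /i/ before nasal /n/ → [ĩ]
Rule 1: /a/ before nasal /n/ → [ã]
After rule 1: rõnĩnakgãn
Rule 2: /k/ before /g/ (voiced) → [g]

[rõnĩnaggãn]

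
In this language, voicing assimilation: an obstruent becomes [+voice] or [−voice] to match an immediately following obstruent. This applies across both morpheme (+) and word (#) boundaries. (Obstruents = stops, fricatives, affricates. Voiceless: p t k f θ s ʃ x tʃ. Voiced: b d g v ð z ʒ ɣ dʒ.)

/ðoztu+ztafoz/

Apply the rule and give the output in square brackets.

[ðostu+stafoz]

/z/ before /t/ (voiceless) → [s]
/z/ before /t/ (voiceless) → [s]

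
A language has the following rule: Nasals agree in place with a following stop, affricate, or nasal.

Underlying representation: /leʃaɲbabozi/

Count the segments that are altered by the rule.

/ɲ/ before /b/ (labial) → [m]
1 segment changes.

1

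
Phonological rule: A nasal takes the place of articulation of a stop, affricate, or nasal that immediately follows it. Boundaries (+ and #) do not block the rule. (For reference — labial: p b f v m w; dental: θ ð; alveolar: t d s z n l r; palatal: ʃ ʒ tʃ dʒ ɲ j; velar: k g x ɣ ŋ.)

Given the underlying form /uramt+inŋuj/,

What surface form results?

/m/ before /t/ (alveolar) → [n]
/n/ before /ŋ/ (velar) → [ŋ]

[urant+iŋŋuj]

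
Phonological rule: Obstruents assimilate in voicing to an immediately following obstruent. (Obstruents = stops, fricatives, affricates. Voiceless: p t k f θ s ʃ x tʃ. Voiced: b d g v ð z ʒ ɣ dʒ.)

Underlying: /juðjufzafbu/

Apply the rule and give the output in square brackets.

/f/ before /z/ (voiced) → [v]
/f/ before /b/ (voiced) → [v]

[juðjuvzavbu]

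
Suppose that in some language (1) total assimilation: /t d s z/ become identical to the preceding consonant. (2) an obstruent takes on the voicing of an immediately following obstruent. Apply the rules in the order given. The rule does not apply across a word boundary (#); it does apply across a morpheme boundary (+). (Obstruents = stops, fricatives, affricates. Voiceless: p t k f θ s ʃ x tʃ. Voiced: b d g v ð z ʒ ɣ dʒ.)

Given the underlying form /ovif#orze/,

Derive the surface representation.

[ovif#orre]

Rule 1: /z/ after /r/ → [r] (total assimilation)
After rule 1: ovif#orre
Rule 2: no segment meets the rule's conditions; no change.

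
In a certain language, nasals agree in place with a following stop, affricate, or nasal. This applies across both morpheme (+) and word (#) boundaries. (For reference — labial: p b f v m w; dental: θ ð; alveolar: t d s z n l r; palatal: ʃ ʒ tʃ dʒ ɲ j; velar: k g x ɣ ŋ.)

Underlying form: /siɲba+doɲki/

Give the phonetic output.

[simba+doŋki]

/ɲ/ before /b/ (labial) → [m]
/ɲ/ before /k/ (velar) → [ŋ]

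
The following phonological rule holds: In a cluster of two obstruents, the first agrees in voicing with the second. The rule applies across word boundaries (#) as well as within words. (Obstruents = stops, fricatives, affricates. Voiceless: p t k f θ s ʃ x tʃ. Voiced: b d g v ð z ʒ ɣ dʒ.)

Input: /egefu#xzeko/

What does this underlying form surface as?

[egefu#ɣzeko]

/x/ before /z/ (voiced) → [ɣ]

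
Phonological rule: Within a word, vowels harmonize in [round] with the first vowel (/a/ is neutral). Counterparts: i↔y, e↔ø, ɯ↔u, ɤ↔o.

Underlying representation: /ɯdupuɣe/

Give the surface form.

[ɯdɯpɯɣe]

/u/ harmonizes with /ɯ/ ([-round]) → [ɯ]
/u/ harmonizes with /ɯ/ ([-round]) → [ɯ]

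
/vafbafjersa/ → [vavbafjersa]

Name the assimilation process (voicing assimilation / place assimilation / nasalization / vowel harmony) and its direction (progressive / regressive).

voicing assimilation, regressive

/f/→[v].
Each target copies a feature from the following segment, so the direction is regressive.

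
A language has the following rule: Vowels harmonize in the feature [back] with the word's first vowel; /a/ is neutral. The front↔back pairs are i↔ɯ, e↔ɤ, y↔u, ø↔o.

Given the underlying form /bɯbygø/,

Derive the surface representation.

[bɯbugo]

/y/ harmonizes with /ɯ/ ([+back]) → [u]
/ø/ harmonizes with /ɯ/ ([+back]) → [o]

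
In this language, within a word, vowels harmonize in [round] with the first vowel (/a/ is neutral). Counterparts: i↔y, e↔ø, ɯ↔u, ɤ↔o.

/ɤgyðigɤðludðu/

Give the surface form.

[ɤgiðigɤðlɯdðɯ]

/y/ harmonizes with /ɤ/ ([-round]) → [i]
/u/ harmonizes with /ɤ/ ([-round]) → [ɯ]
/u/ harmonizes with /ɤ/ ([-round]) → [ɯ]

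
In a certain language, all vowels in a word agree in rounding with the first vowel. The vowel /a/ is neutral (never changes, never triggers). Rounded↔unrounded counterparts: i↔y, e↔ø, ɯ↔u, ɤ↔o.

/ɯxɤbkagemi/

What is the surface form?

no segment meets the rule's conditions; no change.

[ɯxɤbkagemi]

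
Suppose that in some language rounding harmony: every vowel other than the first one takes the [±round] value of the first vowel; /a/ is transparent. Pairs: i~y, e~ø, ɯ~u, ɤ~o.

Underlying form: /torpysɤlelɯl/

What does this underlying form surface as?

/ɤ/ harmonizes with /o/ ([+round]) → [o]
/e/ harmonizes with /o/ ([+round]) → [ø]
/ɯ/ harmonizes with /o/ ([+round]) → [u]

[torpysolølul]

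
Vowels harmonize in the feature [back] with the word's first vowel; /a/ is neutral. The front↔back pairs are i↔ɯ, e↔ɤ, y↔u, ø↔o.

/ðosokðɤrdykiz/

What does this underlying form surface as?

[ðosokðɤrdukɯz]

/y/ harmonizes with /o/ ([+back]) → [u]
/i/ harmonizes with /o/ ([+back]) → [ɯ]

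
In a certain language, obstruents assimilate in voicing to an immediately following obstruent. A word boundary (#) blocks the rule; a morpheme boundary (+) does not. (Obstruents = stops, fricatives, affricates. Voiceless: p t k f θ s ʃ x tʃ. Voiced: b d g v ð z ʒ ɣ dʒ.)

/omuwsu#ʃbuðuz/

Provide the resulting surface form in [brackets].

[omuwsu#ʒbuðuz]

/ʃ/ before /b/ (voiced) → [ʒ]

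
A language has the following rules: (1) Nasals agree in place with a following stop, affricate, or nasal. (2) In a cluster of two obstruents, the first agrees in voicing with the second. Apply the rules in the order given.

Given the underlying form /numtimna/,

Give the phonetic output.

[nuntinna]

Rule 1: /m/ before /t/ (alveolar) → [n]
Rule 1: /m/ before /n/ (alveolar) → [n]
After rule 1: nuntinna
Rule 2: no segment meets the rule's conditions; no change.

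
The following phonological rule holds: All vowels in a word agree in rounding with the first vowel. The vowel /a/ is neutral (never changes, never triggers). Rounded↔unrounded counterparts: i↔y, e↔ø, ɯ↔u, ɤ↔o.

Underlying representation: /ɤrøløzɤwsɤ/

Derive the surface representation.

/ø/ harmonizes with /ɤ/ ([-round]) → [e]
/ø/ harmonizes with /ɤ/ ([-round]) → [e]

[ɤrelezɤwsɤ]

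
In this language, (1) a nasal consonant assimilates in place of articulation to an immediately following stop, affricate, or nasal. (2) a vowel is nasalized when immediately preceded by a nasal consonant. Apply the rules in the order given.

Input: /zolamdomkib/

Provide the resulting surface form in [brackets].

[zolandoŋkib]

Rule 1: /m/ before /d/ (alveolar) → [n]
Rule 1: /m/ before /k/ (velar) → [ŋ]
After rule 1: zolandoŋkib
Rule 2: no segment meets the rule's conditions; no change.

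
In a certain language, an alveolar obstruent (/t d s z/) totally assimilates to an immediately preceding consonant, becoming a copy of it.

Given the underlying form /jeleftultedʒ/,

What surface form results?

/t/ after /f/ → [f] (total assimilation)
/t/ after /l/ → [l] (total assimilation)

[jeleffulledʒ]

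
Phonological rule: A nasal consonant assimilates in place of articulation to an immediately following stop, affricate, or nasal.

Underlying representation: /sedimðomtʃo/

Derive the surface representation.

[sedimðoɲtʃo]

/m/ before /tʃ/ (palatal) → [ɲ]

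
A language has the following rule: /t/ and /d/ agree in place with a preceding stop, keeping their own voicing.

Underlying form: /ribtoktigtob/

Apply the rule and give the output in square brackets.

[ribpokkigkob]

/t/ after /b/ (labial) → [p]
/t/ after /k/ (velar) → [k]
/t/ after /g/ (velar) → [k]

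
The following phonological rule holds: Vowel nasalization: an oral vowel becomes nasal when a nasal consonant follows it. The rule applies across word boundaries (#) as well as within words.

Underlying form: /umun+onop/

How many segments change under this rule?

/u/ before nasal /m/ → [ũ]
/u/ before nasal /n/ → [ũ]
/o/ before nasal /n/ → [õ]
3 segments change.

3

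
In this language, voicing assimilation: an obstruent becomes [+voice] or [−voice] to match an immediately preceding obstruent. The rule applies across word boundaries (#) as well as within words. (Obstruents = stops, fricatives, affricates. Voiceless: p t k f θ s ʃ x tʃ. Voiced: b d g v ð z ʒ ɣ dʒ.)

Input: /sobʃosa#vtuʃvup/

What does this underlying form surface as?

/ʃ/ after /b/ (voiced) → [ʒ]
/t/ after /v/ (voiced) → [d]
/v/ after /ʃ/ (voiceless) → [f]

[sobʒosa#vduʃfup]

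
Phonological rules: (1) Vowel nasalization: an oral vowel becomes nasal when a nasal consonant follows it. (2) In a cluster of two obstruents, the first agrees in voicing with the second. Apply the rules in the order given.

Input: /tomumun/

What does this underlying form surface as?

[tõmũmũn]

Rule 1: /o/ before nasal /m/ → [õ]
Rule 1: /u/ before nasal /m/ → [ũ]
Rule 1: /u/ before nasal /n/ → [ũ]
After rule 1: tõmũmũn
Rule 2: no segment meets the rule's conditions; no change.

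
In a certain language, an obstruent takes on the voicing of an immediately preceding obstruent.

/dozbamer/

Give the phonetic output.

[dozbamer]

no segment meets the rule's conditions; no change.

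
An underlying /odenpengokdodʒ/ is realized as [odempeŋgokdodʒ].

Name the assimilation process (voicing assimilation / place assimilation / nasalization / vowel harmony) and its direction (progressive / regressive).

place assimilation, regressive

/n/→[m] /n/→[ŋ].
Each target copies a feature from the following segment, so the direction is regressive.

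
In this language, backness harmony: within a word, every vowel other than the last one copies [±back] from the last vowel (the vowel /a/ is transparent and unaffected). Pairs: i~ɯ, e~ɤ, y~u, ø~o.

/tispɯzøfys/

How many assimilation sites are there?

1

/ɯ/ harmonizes with /y/ ([-back]) → [i]
1 segment changes.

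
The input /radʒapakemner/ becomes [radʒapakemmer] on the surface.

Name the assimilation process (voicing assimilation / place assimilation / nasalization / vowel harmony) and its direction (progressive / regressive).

place assimilation, progressive

/n/→[m].
Each target copies a feature from the preceding segment, so the direction is progressive.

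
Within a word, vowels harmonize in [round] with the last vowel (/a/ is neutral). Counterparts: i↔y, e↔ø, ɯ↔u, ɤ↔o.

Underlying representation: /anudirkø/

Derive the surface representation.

[anudyrkø]

/i/ harmonizes with /ø/ ([+round]) → [y]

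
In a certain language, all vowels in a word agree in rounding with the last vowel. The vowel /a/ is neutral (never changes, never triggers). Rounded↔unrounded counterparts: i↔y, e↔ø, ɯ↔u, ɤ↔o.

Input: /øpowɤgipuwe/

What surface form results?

/ø/ harmonizes with /e/ ([-round]) → [e]
/o/ harmonizes with /e/ ([-round]) → [ɤ]
/u/ harmonizes with /e/ ([-round]) → [ɯ]

[epɤwɤgipɯwe]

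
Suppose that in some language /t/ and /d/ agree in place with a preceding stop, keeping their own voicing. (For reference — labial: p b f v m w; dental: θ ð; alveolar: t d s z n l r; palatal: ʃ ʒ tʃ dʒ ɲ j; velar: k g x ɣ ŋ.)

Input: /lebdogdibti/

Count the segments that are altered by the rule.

3

/d/ after /b/ (labial) → [b]
/d/ after /g/ (velar) → [g]
/t/ after /b/ (labial) → [p]
3 segments change.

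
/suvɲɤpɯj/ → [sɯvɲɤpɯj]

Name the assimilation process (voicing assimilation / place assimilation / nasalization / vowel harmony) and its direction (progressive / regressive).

vowel harmony, regressive

/u/→[ɯ].
Vowels agree with the last vowel, so the harmony is regressive.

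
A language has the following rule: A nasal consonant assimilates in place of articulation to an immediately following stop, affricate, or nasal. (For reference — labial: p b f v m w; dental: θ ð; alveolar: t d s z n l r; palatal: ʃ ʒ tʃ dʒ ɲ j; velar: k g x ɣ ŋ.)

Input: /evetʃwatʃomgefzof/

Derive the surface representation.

/m/ before /g/ (velar) → [ŋ]

[evetʃwatʃoŋgefzof]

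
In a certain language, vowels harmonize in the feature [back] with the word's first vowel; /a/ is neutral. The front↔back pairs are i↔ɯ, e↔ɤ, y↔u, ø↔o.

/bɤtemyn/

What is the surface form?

/e/ harmonizes with /ɤ/ ([+back]) → [ɤ]
/y/ harmonizes with /ɤ/ ([+back]) → [u]

[bɤtɤmun]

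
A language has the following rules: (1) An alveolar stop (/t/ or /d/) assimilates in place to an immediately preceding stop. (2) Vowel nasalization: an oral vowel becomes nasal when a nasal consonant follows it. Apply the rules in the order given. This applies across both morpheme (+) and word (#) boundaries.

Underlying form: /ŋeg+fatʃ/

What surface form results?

Rule 1: no segment meets the rule's conditions; no change.
After rule 1: ŋeg+fatʃ
Rule 2: no segment meets the rule's conditions; no change.

[ŋeg+fatʃ]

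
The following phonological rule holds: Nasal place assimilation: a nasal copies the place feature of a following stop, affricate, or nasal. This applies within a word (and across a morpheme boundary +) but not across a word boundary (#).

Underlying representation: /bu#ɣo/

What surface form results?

[bu#ɣo]

no segment meets the rule's conditions; no change.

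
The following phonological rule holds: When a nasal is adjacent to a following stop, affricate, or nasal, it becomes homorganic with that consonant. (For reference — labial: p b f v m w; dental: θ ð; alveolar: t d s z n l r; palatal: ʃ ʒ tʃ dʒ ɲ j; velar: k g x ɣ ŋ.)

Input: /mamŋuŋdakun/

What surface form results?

[maŋŋundakun]

/m/ before /ŋ/ (velar) → [ŋ]
/ŋ/ before /d/ (alveolar) → [n]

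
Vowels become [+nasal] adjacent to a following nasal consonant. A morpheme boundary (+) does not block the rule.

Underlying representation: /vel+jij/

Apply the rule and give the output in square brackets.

no segment meets the rule's conditions; no change.

[vel+jij]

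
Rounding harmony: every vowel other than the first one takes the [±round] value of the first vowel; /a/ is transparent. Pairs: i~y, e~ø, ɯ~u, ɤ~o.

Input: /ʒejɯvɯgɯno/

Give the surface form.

/o/ harmonizes with /e/ ([-round]) → [ɤ]

[ʒejɯvɯgɯnɤ]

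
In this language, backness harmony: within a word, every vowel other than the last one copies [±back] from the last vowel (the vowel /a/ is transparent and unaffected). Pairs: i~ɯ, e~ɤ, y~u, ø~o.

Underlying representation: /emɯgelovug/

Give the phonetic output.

[ɤmɯgɤlovug]

/e/ harmonizes with /u/ ([+back]) → [ɤ]
/e/ harmonizes with /u/ ([+back]) → [ɤ]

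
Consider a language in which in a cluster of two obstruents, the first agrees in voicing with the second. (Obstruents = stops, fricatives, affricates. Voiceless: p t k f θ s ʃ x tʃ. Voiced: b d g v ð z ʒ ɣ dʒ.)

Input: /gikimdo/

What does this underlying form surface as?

no segment meets the rule's conditions; no change.

[gikimdo]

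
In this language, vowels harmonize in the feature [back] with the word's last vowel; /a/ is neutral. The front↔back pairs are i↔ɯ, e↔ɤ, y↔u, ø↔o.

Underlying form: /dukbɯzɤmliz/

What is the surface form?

/u/ harmonizes with /i/ ([-back]) → [y]
/ɯ/ harmonizes with /i/ ([-back]) → [i]
/ɤ/ harmonizes with /i/ ([-back]) → [e]

[dykbizemliz]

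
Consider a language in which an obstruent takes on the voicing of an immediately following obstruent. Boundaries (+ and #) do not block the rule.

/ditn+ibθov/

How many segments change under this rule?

1

/b/ before /θ/ (voiceless) → [p]
1 segment changes.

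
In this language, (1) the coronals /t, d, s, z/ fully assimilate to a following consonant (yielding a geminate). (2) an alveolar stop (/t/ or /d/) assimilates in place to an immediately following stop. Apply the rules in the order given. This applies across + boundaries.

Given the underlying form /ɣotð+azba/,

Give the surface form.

[ɣoðð+abba]

Rule 1: /t/ before /ð/ → [ð] (total assimilation)
Rule 1: /z/ before /b/ → [b] (total assimilation)
After rule 1: ɣoðð+abba
Rule 2: no segment meets the rule's conditions; no change.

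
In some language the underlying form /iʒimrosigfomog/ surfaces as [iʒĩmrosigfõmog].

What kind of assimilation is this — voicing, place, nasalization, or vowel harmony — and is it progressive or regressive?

nasalization, regressive

/i/→[ĩ] /o/→[õ].
Each target copies a feature from the following segment, so the direction is regressive.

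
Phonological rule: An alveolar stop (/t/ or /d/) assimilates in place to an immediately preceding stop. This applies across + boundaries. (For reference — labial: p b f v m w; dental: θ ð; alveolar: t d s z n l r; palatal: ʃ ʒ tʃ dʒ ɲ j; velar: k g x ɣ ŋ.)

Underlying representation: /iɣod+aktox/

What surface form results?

[iɣod+akkox]

/t/ after /k/ (velar) → [k]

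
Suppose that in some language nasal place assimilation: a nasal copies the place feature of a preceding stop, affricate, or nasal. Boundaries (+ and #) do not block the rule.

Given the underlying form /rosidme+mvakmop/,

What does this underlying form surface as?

/m/ after /d/ (alveolar) → [n]
/m/ after /k/ (velar) → [ŋ]

[rosidne+mvakŋop]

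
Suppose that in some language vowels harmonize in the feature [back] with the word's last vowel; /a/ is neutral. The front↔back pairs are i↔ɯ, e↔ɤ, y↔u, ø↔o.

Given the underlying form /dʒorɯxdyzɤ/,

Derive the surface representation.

[dʒorɯxduzɤ]

/y/ harmonizes with /ɤ/ ([+back]) → [u]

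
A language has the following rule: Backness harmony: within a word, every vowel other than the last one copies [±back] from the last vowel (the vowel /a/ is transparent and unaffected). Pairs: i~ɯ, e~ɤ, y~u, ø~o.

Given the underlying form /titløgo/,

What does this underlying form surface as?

/i/ harmonizes with /o/ ([+back]) → [ɯ]
/ø/ harmonizes with /o/ ([+back]) → [o]

[tɯtlogo]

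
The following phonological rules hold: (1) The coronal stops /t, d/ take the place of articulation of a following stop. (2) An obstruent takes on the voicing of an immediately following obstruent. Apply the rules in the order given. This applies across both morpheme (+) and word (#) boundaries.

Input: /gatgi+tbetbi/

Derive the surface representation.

Rule 1: /t/ before /g/ (velar) → [k]
Rule 1: /t/ before /b/ (labial) → [p]
Rule 1: /t/ before /b/ (labial) → [p]
After rule 1: gakgi+pbepbi
Rule 2: /k/ before /g/ (voiced) → [g]
Rule 2: /p/ before /b/ (voiced) → [b]
Rule 2: /p/ before /b/ (voiced) → [b]

[gaggi+bbebbi]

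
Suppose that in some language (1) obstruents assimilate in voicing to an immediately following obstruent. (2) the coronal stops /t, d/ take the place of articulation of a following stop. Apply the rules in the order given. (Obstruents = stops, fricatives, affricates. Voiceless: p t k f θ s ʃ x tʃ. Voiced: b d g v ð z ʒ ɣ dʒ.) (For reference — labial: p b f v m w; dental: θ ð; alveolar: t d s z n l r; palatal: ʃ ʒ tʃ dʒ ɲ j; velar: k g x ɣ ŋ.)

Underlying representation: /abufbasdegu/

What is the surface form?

Rule 1: /f/ before /b/ (voiced) → [v]
Rule 1: /s/ before /d/ (voiced) → [z]
After rule 1: abuvbazdegu
Rule 2: no segment meets the rule's conditions; no change.

[abuvbazdegu]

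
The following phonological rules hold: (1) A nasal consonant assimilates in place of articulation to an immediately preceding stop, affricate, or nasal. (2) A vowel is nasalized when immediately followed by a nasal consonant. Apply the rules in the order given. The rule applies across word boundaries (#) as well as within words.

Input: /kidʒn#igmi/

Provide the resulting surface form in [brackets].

[kidʒɲ#igŋi]

Rule 1: /n/ after /dʒ/ (palatal) → [ɲ]
Rule 1: /m/ after /g/ (velar) → [ŋ]
After rule 1: kidʒɲ#igŋi
Rule 2: no segment meets the rule's conditions; no change.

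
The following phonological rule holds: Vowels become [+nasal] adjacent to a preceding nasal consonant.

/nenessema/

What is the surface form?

/e/ after nasal /n/ → [ẽ]
/e/ after nasal /n/ → [ẽ]
/a/ after nasal /m/ → [ã]

[nẽnẽssemã]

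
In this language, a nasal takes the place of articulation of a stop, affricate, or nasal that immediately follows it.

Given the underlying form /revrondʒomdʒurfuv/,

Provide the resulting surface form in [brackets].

[revroɲdʒoɲdʒurfuv]

/n/ before /dʒ/ (palatal) → [ɲ]
/m/ before /dʒ/ (palatal) → [ɲ]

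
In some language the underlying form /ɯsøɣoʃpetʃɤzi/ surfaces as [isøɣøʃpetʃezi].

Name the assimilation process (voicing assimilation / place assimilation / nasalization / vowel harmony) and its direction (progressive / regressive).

vowel harmony, regressive

/ɯ/→[i] /o/→[ø] /ɤ/→[e].
Vowels agree with the last vowel, so the harmony is regressive.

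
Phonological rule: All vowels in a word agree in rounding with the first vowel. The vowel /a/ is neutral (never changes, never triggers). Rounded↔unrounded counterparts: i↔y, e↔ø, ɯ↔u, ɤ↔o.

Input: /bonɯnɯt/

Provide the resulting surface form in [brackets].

[bonunut]

/ɯ/ harmonizes with /o/ ([+round]) → [u]
/ɯ/ harmonizes with /o/ ([+round]) → [u]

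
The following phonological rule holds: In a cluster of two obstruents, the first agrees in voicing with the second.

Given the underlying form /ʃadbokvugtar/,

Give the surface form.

[ʃadbogvuktar]

/k/ before /v/ (voiced) → [g]
/g/ before /t/ (voiceless) → [k]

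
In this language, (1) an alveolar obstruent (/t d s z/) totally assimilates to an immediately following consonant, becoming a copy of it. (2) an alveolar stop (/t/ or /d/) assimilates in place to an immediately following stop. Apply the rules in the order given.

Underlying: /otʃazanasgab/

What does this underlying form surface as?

[otʃazanaggab]

Rule 1: /s/ before /g/ → [g] (total assimilation)
After rule 1: otʃazanaggab
Rule 2: no segment meets the rule's conditions; no change.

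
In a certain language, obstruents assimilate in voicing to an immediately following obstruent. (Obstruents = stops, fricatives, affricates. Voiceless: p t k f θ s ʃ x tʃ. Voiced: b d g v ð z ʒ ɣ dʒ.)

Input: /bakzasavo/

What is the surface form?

[bagzasavo]

/k/ before /z/ (voiced) → [g]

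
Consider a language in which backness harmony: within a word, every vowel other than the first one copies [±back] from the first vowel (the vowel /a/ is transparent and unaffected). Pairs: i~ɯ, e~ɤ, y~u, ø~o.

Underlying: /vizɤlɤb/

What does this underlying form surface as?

[vizeleb]

/ɤ/ harmonizes with /i/ ([-back]) → [e]
/ɤ/ harmonizes with /i/ ([-back]) → [e]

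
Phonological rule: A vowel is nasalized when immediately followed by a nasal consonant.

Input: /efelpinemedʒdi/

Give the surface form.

[efelpĩnẽmedʒdi]

/i/ before nasal /n/ → [ĩ]
/e/ before nasal /m/ → [ẽ]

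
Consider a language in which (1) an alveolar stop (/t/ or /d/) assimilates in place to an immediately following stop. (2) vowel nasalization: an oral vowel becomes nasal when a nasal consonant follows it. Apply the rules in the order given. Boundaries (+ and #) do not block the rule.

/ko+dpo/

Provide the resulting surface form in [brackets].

[ko+bpo]

Rule 1: /d/ before /p/ (labial) → [b]
After rule 1: ko+bpo
Rule 2: no segment meets the rule's conditions; no change.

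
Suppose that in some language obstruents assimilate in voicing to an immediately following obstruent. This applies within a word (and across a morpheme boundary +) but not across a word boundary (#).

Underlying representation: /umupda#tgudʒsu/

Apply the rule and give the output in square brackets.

/p/ before /d/ (voiced) → [b]
/t/ before /g/ (voiced) → [d]
/dʒ/ before /s/ (voiceless) → [tʃ]

[umubda#dgutʃsu]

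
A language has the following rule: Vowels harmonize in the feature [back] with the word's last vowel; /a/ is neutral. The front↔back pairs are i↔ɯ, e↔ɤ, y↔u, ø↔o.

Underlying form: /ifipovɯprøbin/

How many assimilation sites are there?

2

/o/ harmonizes with /i/ ([-back]) → [ø]
/ɯ/ harmonizes with /i/ ([-back]) → [i]
2 segments change.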